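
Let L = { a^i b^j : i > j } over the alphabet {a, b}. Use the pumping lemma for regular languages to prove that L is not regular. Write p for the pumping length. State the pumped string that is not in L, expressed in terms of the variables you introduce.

Toward a contradiction, assume L is regular with pumping length p.
Choose w = a^{p+1} b^p ∈ L, with |w| = 2p+1 ≥ p.
Write w = xyz as guaranteed by the lemma, with |xy| ≤ p and |y| ≥ 1.
Since the first p symbols of w are all a's and |xy| ≤ p, y lies entirely in the leading a-block: y = a^k for some k with 1 ≤ k ≤ p.
Consider xy^0z = xz = a^{p+1-k} b^p. Since k ≥ 1, the a-count p+1-k is at most p, so i > j fails; thus xz ∉ L.
This contradicts the pumping lemma, so L is not regular.

a^{p+1-k} b^p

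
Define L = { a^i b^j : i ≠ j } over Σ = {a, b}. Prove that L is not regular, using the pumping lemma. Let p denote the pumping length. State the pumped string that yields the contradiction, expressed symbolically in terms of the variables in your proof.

Suppose for contradiction that L is regular, and let p be the pumping length.
Choose w = a^p b^{p+p!}. Since p ≠ p+p!, w ∈ L; and |w| ≥ p.
Write w = xyz as guaranteed by the lemma, with |xy| ≤ p and |y| ≥ 1.
Because |xy| ≤ p and w begins with p copies of a, we have y = a^k with 1 ≤ k ≤ p.
Since 1 ≤ k ≤ p, k divides p!; set t = 1 + p!/k. Then xy^t z has p + (p!/k)·k = p + p! copies of a. Now the a-count equals the b-count, so i ≠ j fails. So xy^t z = a^{p+p!} b^{p+p!} ∉ L.
This is a contradiction; hence L is not regular.

a^{p+p!} b^{p+p!}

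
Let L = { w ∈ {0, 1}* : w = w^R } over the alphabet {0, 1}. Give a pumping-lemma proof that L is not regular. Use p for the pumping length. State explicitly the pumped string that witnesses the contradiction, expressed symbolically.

0^{p+k} 1 0^p

Suppose for contradiction that L is regular, and let p be the pumping length.
Take w = 0^p 1 0^p, a palindrome of length 2p+1 ≥ p.
By the pumping lemma, w = xyz with |xy| ≤ p and |y| ≥ 1.
Because |xy| ≤ p and w begins with p copies of 0, we have y = 0^k with 1 ≤ k ≤ p.
Pump with i = 2: xy^2z = 0^{p+k} 1 0^p. Its reverse is 0^p 1 0^{p+k}, which differs from xy^2z since k ≥ 1. So xy^2z is not a palindrome and xy^2z ∉ L.
This contradicts the pumping lemma, so L is not regular.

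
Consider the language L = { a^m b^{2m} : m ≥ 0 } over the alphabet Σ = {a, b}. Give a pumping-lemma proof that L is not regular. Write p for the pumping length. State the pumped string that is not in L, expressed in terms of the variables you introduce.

a^{p+k} b^{2p}

Toward a contradiction, assume L is regular with pumping length p.
Let w = a^p b^{2p} ∈ L; note |w| = 3p ≥ p.
The pumping lemma gives a decomposition w = xyz where |xy| ≤ p and |y| > 0.
Since the first p symbols of w are all a's and |xy| ≤ p, y lies entirely in the leading a-block: y = a^k for some k with 1 ≤ k ≤ p.
Pump with i = 2: xy^2z = a^{p+k} b^{2p}. For this to lie in L we would need 2p = 2(p+k), which forces k = 0. But k ≥ 1, so xy^2z ∉ L.
Contradiction. Therefore L is not regular.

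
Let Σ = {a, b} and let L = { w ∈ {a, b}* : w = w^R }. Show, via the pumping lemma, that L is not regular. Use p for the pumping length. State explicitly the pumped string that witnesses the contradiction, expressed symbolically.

a^{p+k} b a^p

Suppose for contradiction that L is regular, and let p be the pumping length.
Take w = a^p b a^p, a palindrome of length 2p+1 ≥ p.
Write w = xyz as guaranteed by the lemma, with |xy| ≤ p and |y| > 0.
Since the first p symbols of w are all a's and |xy| ≤ p, y lies entirely in the leading a-block: y = a^k for some k with 1 ≤ k ≤ p.
Pump with i = 2: xy^2z = a^{p+k} b a^p. Its reverse is a^p b a^{p+k}, which differs from xy^2z since k ≥ 1. So xy^2z is not a palindrome and xy^2z ∉ L.
This is a contradiction; hence L is not regular.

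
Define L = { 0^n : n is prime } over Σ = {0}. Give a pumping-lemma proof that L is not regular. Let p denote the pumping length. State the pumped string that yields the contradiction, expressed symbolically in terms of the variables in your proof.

0^{q(1+k)}

Suppose for contradiction that L is regular, and let p be the pumping length.
Let q be a prime with q ≥ p+2 (infinitely many primes exist), and take w = 0^q ∈ L with |w| = q ≥ p.
The pumping lemma gives a decomposition w = xyz where |xy| ≤ p and |y| ≥ 1.
Then y = 0^k for some k with 1 ≤ k ≤ p.
Since 1 ≤ k ≤ p, |xz| = q-k. Pump with i = q+1: |xy^{q+1}z| = (q-k)+(q+1)k = q+qk = q(1+k), which is composite (both factors ≥ 2). So xy^{q+1}z = 0^{q(1+k)} ∉ L.
This is a contradiction; hence L is not regular.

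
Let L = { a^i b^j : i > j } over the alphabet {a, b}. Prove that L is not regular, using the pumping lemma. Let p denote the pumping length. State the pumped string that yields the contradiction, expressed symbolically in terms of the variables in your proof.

Toward a contradiction, assume L is regular with pumping length p.
Choose w = a^{p+1} b^p ∈ L, with |w| = 2p+1 ≥ p.
The pumping lemma gives a decomposition w = xyz where |xy| ≤ p and |y| > 0.
The first p characters of w are a's, so xy (and hence y) consists only of a's. Write y = a^k, 1 ≤ k ≤ p.
Consider xy^0z = xz = a^{p+1-k} b^p. Since k ≥ 1, the a-count p+1-k is at most p, so i > j fails; thus xz ∉ L.
This contradicts the pumping lemma, so L is not regular.

a^{p+1-k} b^p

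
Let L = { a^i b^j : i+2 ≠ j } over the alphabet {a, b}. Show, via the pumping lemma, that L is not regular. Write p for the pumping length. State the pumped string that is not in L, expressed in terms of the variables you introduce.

a^{p+p!} b^{p+p!+2}

Assume L is regular. Let p be the pumping length given by the pumping lemma.
Choose w = a^p b^{p+p!+2}. Since p ≠ (p+p!+2)-2 = p+p!, w ∈ L; and |w| ≥ p.
The pumping lemma gives a decomposition w = xyz where |xy| ≤ p and |y| > 0.
Because |xy| ≤ p and w begins with p copies of a, we have y = a^k with 1 ≤ k ≤ p.
Since 1 ≤ k ≤ p, k divides p!; set t = 1 + p!/k. Then xy^t z has p + (p!/k)·k = p + p! copies of a. Now the a-count is p+p! and (b-count)-2 = (p+p!+2)-2 = p+p!, so i+2 ≠ j fails. So xy^t z = a^{p+p!} b^{p+p!+2} ∉ L.
This is a contradiction; hence L is not regular.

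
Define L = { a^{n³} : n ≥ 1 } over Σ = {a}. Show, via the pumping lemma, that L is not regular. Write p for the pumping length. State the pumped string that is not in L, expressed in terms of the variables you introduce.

a^{p³+k}

Assume L is regular; let p be its pumping constant.
Take w = a^{p³} ∈ L with |w| = p³ ≥ p.
The pumping lemma gives a decomposition w = xyz where |xy| ≤ p and y is nonempty.
Then y = a^k for some k with 1 ≤ k ≤ p.
Pump with i = 2: xy^2z = a^{p³+k}. Since 1 ≤ k ≤ p, p³ < p³+k ≤ p³+p < p³+3p²+3p+1 = (p+1)³, so p³+k is not a perfect cube. So xy^2z ∉ L.
This is a contradiction; hence L is not regular.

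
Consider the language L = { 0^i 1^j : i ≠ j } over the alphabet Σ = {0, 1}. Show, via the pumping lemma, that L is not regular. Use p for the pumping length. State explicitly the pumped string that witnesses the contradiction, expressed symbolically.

0^{p+p!} 1^{p+p!}

Assume L is regular. Let p be the pumping length given by the pumping lemma.
Choose w = 0^p 1^{p+p!}. Since p ≠ p+p!, w ∈ L; and |w| ≥ p.
Write w = xyz as guaranteed by the lemma, with |xy| ≤ p and |y| ≥ 1.
Because |xy| ≤ p and w begins with p copies of 0, we have y = 0^k with 1 ≤ k ≤ p.
Since 1 ≤ k ≤ p, k divides p!; set t = 1 + p!/k. Then xy^t z has p + (p!/k)·k = p + p! copies of 0. Now the 0-count equals the 1-count, so i ≠ j fails. So xy^t z = 0^{p+p!} 1^{p+p!} ∉ L.
This is a contradiction; hence L is not regular.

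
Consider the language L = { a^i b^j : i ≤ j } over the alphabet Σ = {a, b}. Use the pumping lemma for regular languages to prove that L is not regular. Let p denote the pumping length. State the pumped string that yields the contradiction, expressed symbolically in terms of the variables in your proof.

a^{p+k} b^p

Toward a contradiction, assume L is regular with pumping length p.
Choose w = a^p b^p ∈ L, with |w| = 2p ≥ p.
Write w = xyz as guaranteed by the lemma, with |xy| ≤ p and |y| ≥ 1.
Because |xy| ≤ p and w begins with p copies of a, we have y = a^k with 1 ≤ k ≤ p.
Consider xy^2z = a^{p+k} b^p. Since k ≥ 1, the a-count p+k exceeds the b-count p, so i ≤ j fails; thus xy^2z ∉ L.
This contradicts the pumping lemma, so L is not regular.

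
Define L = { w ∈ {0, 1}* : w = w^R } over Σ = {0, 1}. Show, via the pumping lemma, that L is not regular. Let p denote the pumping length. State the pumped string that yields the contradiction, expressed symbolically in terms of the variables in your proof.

Toward a contradiction, assume L is regular with pumping length p.
Take w = 0^p 1 0^p, a palindrome of length 2p+1 ≥ p.
By the pumping lemma, w = xyz with |xy| ≤ p and |y| ≥ 1.
Since the first p symbols of w are all 0's and |xy| ≤ p, y lies entirely in the leading 0-block: y = 0^k for some k with 1 ≤ k ≤ p.
Pump with i = 2: xy^2z = 0^{p+k} 1 0^p. Its reverse is 0^p 1 0^{p+k}, which differs from xy^2z since k ≥ 1. So xy^2z is not a palindrome and xy^2z ∉ L.
Contradiction. Therefore L is not regular.

0^{p+k} 1 0^p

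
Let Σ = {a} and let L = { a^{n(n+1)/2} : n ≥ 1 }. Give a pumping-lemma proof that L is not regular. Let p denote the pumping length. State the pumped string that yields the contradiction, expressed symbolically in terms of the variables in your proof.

Toward a contradiction, assume L is regular with pumping length p.
Take w = a^{p(p+1)/2} ∈ L with |w| = p(p+1)/2 ≥ p.
By the pumping lemma, w = xyz with |xy| ≤ p and |y| ≥ 1.
Then y = a^k for some k with 1 ≤ k ≤ p.
Pump with i = 2: xy^2z = a^{p(p+1)/2+k}. Since 1 ≤ k ≤ p, p(p+1)/2 < p(p+1)/2+k ≤ p(p+1)/2+p < (p+1)(p+2)/2, so p(p+1)/2+k is strictly between consecutive triangular numbers. So xy^2z ∉ L.
Contradiction. Therefore L is not regular.

a^{p(p+1)/2+k}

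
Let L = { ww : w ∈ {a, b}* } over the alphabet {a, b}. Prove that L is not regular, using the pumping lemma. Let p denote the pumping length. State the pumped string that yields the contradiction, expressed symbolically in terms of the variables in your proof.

Assume L is regular. Let p be the pumping length given by the pumping lemma.
Take w = a^p b^p a^p b^p = uu where u = a^pb^p; then w ∈ L and |w| = 4p ≥ p.
The pumping lemma gives a decomposition w = xyz where |xy| ≤ p and y is nonempty.
Because |xy| ≤ p and w begins with p copies of a, we have y = a^k with 1 ≤ k ≤ p.
Pump with i = 2: xy^2z = a^{p+k} b^p a^p b^p, of length 4p+k. Suppose this equals vv. The string starts with a and ends with b, so v does too; thus the boundary between the two copies of v is a b→a transition. There is exactly one such transition, at position 2p+k, so |v| = 2p+k and |vv| = 4p+2k ≠ 4p+k since k ≥ 1. So xy^2z ∉ L.
This is a contradiction; hence L is not regular.

a^{p+k} b^p a^p b^p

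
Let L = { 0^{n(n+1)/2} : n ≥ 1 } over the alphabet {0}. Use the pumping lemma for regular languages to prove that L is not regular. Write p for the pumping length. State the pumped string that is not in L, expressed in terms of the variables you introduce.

Assume L is regular; let p be its pumping constant.
Take w = 0^{p(p+1)/2} ∈ L with |w| = p(p+1)/2 ≥ p.
By the pumping lemma, w = xyz with |xy| ≤ p and y is nonempty.
Then y = 0^k for some k with 1 ≤ k ≤ p.
Pump with i = 2: xy^2z = 0^{p(p+1)/2+k}. Since 1 ≤ k ≤ p, p(p+1)/2 < p(p+1)/2+k ≤ p(p+1)/2+p < (p+1)(p+2)/2, so p(p+1)/2+k is strictly between consecutive triangular numbers. So xy^2z ∉ L.
Contradiction. Therefore L is not regular.

0^{p(p+1)/2+k}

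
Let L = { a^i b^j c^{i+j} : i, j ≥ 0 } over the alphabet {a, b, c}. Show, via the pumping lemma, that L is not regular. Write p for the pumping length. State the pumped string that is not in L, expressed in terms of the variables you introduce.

Assume L is regular; let p be its pumping constant.
Take w = a^p b^p c^{2p} ∈ L (with i=j=p, i+j=2p), |w| = 4p ≥ p.
By the pumping lemma, w = xyz with |xy| ≤ p and |y| > 0.
The first p characters of w are a's, so xy (and hence y) consists only of a's. Write y = a^k, 1 ≤ k ≤ p.
Consider xy^2z = a^{p+k} b^p c^{2p}. Now the a- and b-counts sum to 2p+k, but the c-count is 2p ≠ 2p+k. So xy^2z ∉ L.
This contradicts the pumping lemma, so L is not regular.

a^{p+k} b^p c^{2p}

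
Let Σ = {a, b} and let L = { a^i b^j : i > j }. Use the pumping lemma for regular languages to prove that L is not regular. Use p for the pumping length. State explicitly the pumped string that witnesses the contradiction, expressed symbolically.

a^{p+1-k} b^p

Assume L is regular; let p be its pumping constant.
Choose w = a^{p+1} b^p ∈ L, with |w| = 2p+1 ≥ p.
Write w = xyz as guaranteed by the lemma, with |xy| ≤ p and |y| ≥ 1.
The first p characters of w are a's, so xy (and hence y) consists only of a's. Write y = a^k, 1 ≤ k ≤ p.
Consider xy^0z = xz = a^{p+1-k} b^p. Since k ≥ 1, the a-count p+1-k is at most p, so i > j fails; thus xz ∉ L.
This contradicts the pumping lemma, so L is not regular.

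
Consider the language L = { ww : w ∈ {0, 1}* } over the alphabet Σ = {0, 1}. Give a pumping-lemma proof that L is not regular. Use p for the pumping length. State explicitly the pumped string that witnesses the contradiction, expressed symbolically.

0^{p+k} 1^p 0^p 1^p

Suppose for contradiction that L is regular, and let p be the pumping length.
Take w = 0^p 1^p 0^p 1^p = uu where u = 0^p1^p; then w ∈ L and |w| = 4p ≥ p.
The pumping lemma gives a decomposition w = xyz where |xy| ≤ p and |y| ≥ 1.
Since the first p symbols of w are all 0's and |xy| ≤ p, y lies entirely in the leading 0-block: y = 0^k for some k with 1 ≤ k ≤ p.
Pump with i = 2: xy^2z = 0^{p+k} 1^p 0^p 1^p, of length 4p+k. Suppose this equals vv. The string starts with 0 and ends with 1, so v does too; thus the boundary between the two copies of v is a 1→0 transition. There is exactly one such transition, at position 2p+k, so |v| = 2p+k and |vv| = 4p+2k ≠ 4p+k since k ≥ 1. So xy^2z ∉ L.
This contradicts the pumping lemma, so L is not regular.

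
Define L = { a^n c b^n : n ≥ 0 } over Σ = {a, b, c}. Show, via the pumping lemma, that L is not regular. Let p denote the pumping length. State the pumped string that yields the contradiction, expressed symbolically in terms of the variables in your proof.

Assume L is regular. Let p be the pumping length given by the pumping lemma.
Take w = a^p c b^p ∈ L with |w| = 2p+1 ≥ p.
By the pumping lemma, w = xyz with |xy| ≤ p and |y| ≥ 1.
The first p characters of w are a's, so xy (and hence y) consists only of a's. Write y = a^k, 1 ≤ k ≤ p.
Pump with i = 2: xy^2z = a^{p+k} c b^p, which would require p+k = p. But k ≥ 1, so xy^2z ∉ L.
Contradiction. Therefore L is not regular.

a^{p+k} c b^p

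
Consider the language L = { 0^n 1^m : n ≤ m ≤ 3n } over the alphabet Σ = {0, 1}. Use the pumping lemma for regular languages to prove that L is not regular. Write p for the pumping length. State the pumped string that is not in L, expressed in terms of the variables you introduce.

Suppose for contradiction that L is regular, and let p be the pumping length.
Take w = 0^p 1^p ∈ L (since p ≤ p ≤ 3p), with |w| = 2p ≥ p.
Write w = xyz as guaranteed by the lemma, with |xy| ≤ p and y is nonempty.
Because |xy| ≤ p and w begins with p copies of 0, we have y = 0^k with 1 ≤ k ≤ p.
Pump with i = 2: xy^2z = 0^{p+k} 1^p. Now n = p+k > p = m, so the condition n ≤ m fails. Thus xy^2z ∉ L.
This is a contradiction; hence L is not regular.

0^{p+k} 1^p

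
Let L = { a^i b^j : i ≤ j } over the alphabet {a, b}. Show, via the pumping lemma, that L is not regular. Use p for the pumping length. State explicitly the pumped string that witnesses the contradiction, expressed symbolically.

Toward a contradiction, assume L is regular with pumping length p.
Choose w = a^p b^p ∈ L, with |w| = 2p ≥ p.
The pumping lemma gives a decomposition w = xyz where |xy| ≤ p and |y| ≥ 1.
The first p characters of w are a's, so xy (and hence y) consists only of a's. Write y = a^k, 1 ≤ k ≤ p.
Consider xy^2z = a^{p+k} b^p. Since k ≥ 1, the a-count p+k exceeds the b-count p, so i ≤ j fails; thus xy^2z ∉ L.
Contradiction. Therefore L is not regular.

a^{p+k} b^p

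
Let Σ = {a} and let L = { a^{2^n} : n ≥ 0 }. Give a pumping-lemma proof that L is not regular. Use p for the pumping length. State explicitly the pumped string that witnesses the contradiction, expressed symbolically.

a^{2^p+k}

Suppose for contradiction that L is regular, and let p be the pumping length.
Take w = a^{2^p} ∈ L with |w| = 2^p ≥ p.
By the pumping lemma, w = xyz with |xy| ≤ p and |y| ≥ 1.
Then y = a^k for some k with 1 ≤ k ≤ p.
Pump with i = 2: xy^2z = a^{2^p+k}. Since 1 ≤ k ≤ p < 2^p, we have 2^p < 2^p+k < 2^{p+1}, so 2^p+k is not a power of 2. So xy^2z ∉ L.
This contradicts the pumping lemma, so L is not regular.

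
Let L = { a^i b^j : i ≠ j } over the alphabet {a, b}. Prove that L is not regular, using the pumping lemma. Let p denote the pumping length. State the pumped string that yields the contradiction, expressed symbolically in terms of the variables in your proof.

a^{p+p!} b^{p+p!}

Suppose for contradiction that L is regular, and let p be the pumping length.
Choose w = a^p b^{p+p!}. Since p ≠ p+p!, w ∈ L; and |w| ≥ p.
By the pumping lemma, w = xyz with |xy| ≤ p and y is nonempty.
The first p characters of w are a's, so xy (and hence y) consists only of a's. Write y = a^k, 1 ≤ k ≤ p.
Since 1 ≤ k ≤ p, k divides p!; set t = 1 + p!/k. Then xy^t z has p + (p!/k)·k = p + p! copies of a. Now the a-count equals the b-count, so i ≠ j fails. So xy^t z = a^{p+p!} b^{p+p!} ∉ L.
This is a contradiction; hence L is not regular.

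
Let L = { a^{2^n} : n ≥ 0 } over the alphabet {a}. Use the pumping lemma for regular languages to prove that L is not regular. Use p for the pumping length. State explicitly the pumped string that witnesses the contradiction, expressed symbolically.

Assume L is regular. Let p be the pumping length given by the pumping lemma.
Take w = a^{2^p} ∈ L with |w| = 2^p ≥ p.
By the pumping lemma, w = xyz with |xy| ≤ p and |y| ≥ 1.
Then y = a^k for some k with 1 ≤ k ≤ p.
Pump with i = 2: xy^2z = a^{2^p+k}. Since 1 ≤ k ≤ p < 2^p, we have 2^p < 2^p+k < 2^{p+1}, so 2^p+k is not a power of 2. So xy^2z ∉ L.
This contradicts the pumping lemma, so L is not regular.

a^{2^p+k}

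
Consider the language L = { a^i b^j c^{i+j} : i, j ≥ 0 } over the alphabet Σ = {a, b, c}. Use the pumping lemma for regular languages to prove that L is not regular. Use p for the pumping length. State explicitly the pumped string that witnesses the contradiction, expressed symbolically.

Assume L is regular; let p be its pumping constant.
Take w = a^p b^p c^{2p} ∈ L (with i=j=p, i+j=2p), |w| = 4p ≥ p.
Write w = xyz as guaranteed by the lemma, with |xy| ≤ p and |y| ≥ 1.
Since the first p symbols of w are all a's and |xy| ≤ p, y lies entirely in the leading a-block: y = a^k for some k with 1 ≤ k ≤ p.
Consider xy^2z = a^{p+k} b^p c^{2p}. Now the a- and b-counts sum to 2p+k, but the c-count is 2p ≠ 2p+k. So xy^2z ∉ L.
This is a contradiction; hence L is not regular.

a^{p+k} b^p c^{2p}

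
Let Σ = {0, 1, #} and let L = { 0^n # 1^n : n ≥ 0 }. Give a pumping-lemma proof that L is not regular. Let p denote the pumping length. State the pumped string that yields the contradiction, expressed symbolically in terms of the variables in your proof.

0^{p+k} # 1^p

Assume L is regular; let p be its pumping constant.
Take w = 0^p # 1^p ∈ L with |w| = 2p+1 ≥ p.
By the pumping lemma, w = xyz with |xy| ≤ p and y is nonempty.
Because |xy| ≤ p and w begins with p copies of 0, we have y = 0^k with 1 ≤ k ≤ p.
Pump with i = 2: xy^2z = 0^{p+k} # 1^p, which would require p+k = p. But k ≥ 1, so xy^2z ∉ L.
This is a contradiction; hence L is not regular.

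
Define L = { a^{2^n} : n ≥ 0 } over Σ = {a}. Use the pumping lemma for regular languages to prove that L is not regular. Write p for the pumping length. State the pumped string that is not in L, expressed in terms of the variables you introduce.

Assume L is regular; let p be its pumping constant.
Take w = a^{2^p} ∈ L with |w| = 2^p ≥ p.
By the pumping lemma, w = xyz with |xy| ≤ p and |y| > 0.
Then y = a^k for some k with 1 ≤ k ≤ p.
Pump with i = 2: xy^2z = a^{2^p+k}. Since 1 ≤ k ≤ p < 2^p, we have 2^p < 2^p+k < 2^{p+1}, so 2^p+k is not a power of 2. So xy^2z ∉ L.
This contradicts the pumping lemma, so L is not regular.

a^{2^p+k}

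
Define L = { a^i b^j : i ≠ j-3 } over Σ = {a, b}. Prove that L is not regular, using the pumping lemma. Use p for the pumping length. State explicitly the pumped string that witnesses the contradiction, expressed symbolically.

Suppose for contradiction that L is regular, and let p be the pumping length.
Choose w = a^p b^{p+p!+3}. Since p ≠ (p+p!+3)-3 = p+p!, w ∈ L; and |w| ≥ p.
By the pumping lemma, w = xyz with |xy| ≤ p and |y| > 0.
The first p characters of w are a's, so xy (and hence y) consists only of a's. Write y = a^k, 1 ≤ k ≤ p.
Since 1 ≤ k ≤ p, k divides p!; set t = 1 + p!/k. Then xy^t z has p + (p!/k)·k = p + p! copies of a. Now the a-count is p+p! and (b-count)-3 = (p+p!+3)-3 = p+p!, so i ≠ j-3 fails. So xy^t z = a^{p+p!} b^{p+p!+3} ∉ L.
This contradicts the pumping lemma, so L is not regular.

a^{p+p!} b^{p+p!+3}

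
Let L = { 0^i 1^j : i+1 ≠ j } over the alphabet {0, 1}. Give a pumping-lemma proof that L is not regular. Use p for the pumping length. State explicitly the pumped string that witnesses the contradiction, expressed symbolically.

0^{p+p!} 1^{p+p!+1}

Assume L is regular. Let p be the pumping length given by the pumping lemma.
Choose w = 0^p 1^{p+p!+1}. Since p ≠ (p+p!+1)-1 = p+p!, w ∈ L; and |w| ≥ p.
The pumping lemma gives a decomposition w = xyz where |xy| ≤ p and |y| ≥ 1.
The first p characters of w are 0's, so xy (and hence y) consists only of 0's. Write y = 0^k, 1 ≤ k ≤ p.
Since 1 ≤ k ≤ p, k divides p!; set t = 1 + p!/k. Then xy^t z has p + (p!/k)·k = p + p! copies of 0. Now the 0-count is p+p! and (1-count)-1 = (p+p!+1)-1 = p+p!, so i+1 ≠ j fails. So xy^t z = 0^{p+p!} 1^{p+p!+1} ∉ L.
Contradiction. Therefore L is not regular.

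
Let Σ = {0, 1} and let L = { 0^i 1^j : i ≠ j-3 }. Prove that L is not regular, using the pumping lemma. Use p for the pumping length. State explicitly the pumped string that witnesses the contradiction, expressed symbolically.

Assume L is regular; let p be its pumping constant.
Choose w = 0^p 1^{p+p!+3}. Since p ≠ (p+p!+3)-3 = p+p!, w ∈ L; and |w| ≥ p.
By the pumping lemma, w = xyz with |xy| ≤ p and |y| ≥ 1.
Because |xy| ≤ p and w begins with p copies of 0, we have y = 0^k with 1 ≤ k ≤ p.
Since 1 ≤ k ≤ p, k divides p!; set t = 1 + p!/k. Then xy^t z has p + (p!/k)·k = p + p! copies of 0. Now the 0-count is p+p! and (1-count)-3 = (p+p!+3)-3 = p+p!, so i ≠ j-3 fails. So xy^t z = 0^{p+p!} 1^{p+p!+3} ∉ L.
This is a contradiction; hence L is not regular.

0^{p+p!} 1^{p+p!+3}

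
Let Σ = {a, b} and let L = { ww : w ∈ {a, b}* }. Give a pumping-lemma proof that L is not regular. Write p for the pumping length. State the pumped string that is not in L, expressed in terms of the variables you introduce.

Assume L is regular; let p be its pumping constant.
Take w = a^p b^p a^p b^p = uu where u = a^pb^p; then w ∈ L and |w| = 4p ≥ p.
Write w = xyz as guaranteed by the lemma, with |xy| ≤ p and |y| ≥ 1.
Because |xy| ≤ p and w begins with p copies of a, we have y = a^k with 1 ≤ k ≤ p.
Pump with i = 2: xy^2z = a^{p+k} b^p a^p b^p, of length 4p+k. Suppose this equals vv. The string starts with a and ends with b, so v does too; thus the boundary between the two copies of v is a b→a transition. There is exactly one such transition, at position 2p+k, so |v| = 2p+k and |vv| = 4p+2k ≠ 4p+k since k ≥ 1. So xy^2z ∉ L.
Contradiction. Therefore L is not regular.

a^{p+k} b^p a^p b^p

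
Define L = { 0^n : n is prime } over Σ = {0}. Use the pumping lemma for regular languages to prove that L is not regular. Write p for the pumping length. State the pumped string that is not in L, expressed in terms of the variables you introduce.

0^{q(1+k)}

Toward a contradiction, assume L is regular with pumping length p.
Let q be a prime with q ≥ p+2 (infinitely many primes exist), and take w = 0^q ∈ L with |w| = q ≥ p.
The pumping lemma gives a decomposition w = xyz where |xy| ≤ p and y is nonempty.
Then y = 0^k for some k with 1 ≤ k ≤ p.
Since 1 ≤ k ≤ p, |xz| = q-k. Pump with i = q+1: |xy^{q+1}z| = (q-k)+(q+1)k = q+qk = q(1+k), which is composite (both factors ≥ 2). So xy^{q+1}z = 0^{q(1+k)} ∉ L.
This contradicts the pumping lemma, so L is not regular.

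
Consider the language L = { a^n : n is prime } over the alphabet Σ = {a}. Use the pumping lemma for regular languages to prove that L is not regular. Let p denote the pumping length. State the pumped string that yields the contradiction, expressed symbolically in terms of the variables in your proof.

Assume L is regular; let p be its pumping constant.
Let q be a prime with q ≥ p+2 (infinitely many primes exist), and take w = a^q ∈ L with |w| = q ≥ p.
By the pumping lemma, w = xyz with |xy| ≤ p and y is nonempty.
Then y = a^k for some k with 1 ≤ k ≤ p.
Since 1 ≤ k ≤ p, |xz| = q-k. Pump with i = q+1: |xy^{q+1}z| = (q-k)+(q+1)k = q+qk = q(1+k), which is composite (both factors ≥ 2). So xy^{q+1}z = a^{q(1+k)} ∉ L.
This contradicts the pumping lemma, so L is not regular.

a^{q(1+k)}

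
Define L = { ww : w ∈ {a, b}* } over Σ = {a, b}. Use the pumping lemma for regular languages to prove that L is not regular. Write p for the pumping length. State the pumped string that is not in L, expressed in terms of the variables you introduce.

Assume L is regular. Let p be the pumping length given by the pumping lemma.
Take w = a^p b^p a^p b^p = uu where u = a^pb^p; then w ∈ L and |w| = 4p ≥ p.
By the pumping lemma, w = xyz with |xy| ≤ p and |y| ≥ 1.
The first p characters of w are a's, so xy (and hence y) consists only of a's. Write y = a^k, 1 ≤ k ≤ p.
Pump with i = 2: xy^2z = a^{p+k} b^p a^p b^p, of length 4p+k. Suppose this equals vv. The string starts with a and ends with b, so v does too; thus the boundary between the two copies of v is a b→a transition. There is exactly one such transition, at position 2p+k, so |v| = 2p+k and |vv| = 4p+2k ≠ 4p+k since k ≥ 1. So xy^2z ∉ L.
Contradiction. Therefore L is not regular.

a^{p+k} b^p a^p b^p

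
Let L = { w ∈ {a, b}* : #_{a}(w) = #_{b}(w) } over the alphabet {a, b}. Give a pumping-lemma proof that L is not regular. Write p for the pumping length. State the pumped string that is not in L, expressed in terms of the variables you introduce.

Toward a contradiction, assume L is regular with pumping length p.
Choose w = a^p b^p ∈ L with |w| = 2p ≥ p.
By the pumping lemma, w = xyz with |xy| ≤ p and |y| ≥ 1.
Since the first p symbols of w are all a's and |xy| ≤ p, y lies entirely in the leading a-block: y = a^k for some k with 1 ≤ k ≤ p.
Pump with i = 2: xy^2z = a^{p+k} b^p has p+k occurrences of a but only p of b. Since k ≥ 1 the counts differ, so xy^2z ∉ L.
This contradicts the pumping lemma, so L is not regular.

a^{p+k} b^p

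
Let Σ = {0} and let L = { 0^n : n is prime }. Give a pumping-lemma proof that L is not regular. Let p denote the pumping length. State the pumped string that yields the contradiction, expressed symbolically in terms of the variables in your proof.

0^{q(1+k)}

Toward a contradiction, assume L is regular with pumping length p.
Let q be a prime with q ≥ p+2 (infinitely many primes exist), and take w = 0^q ∈ L with |w| = q ≥ p.
Write w = xyz as guaranteed by the lemma, with |xy| ≤ p and y is nonempty.
Then y = 0^k for some k with 1 ≤ k ≤ p.
Since 1 ≤ k ≤ p, |xz| = q-k. Pump with i = q+1: |xy^{q+1}z| = (q-k)+(q+1)k = q+qk = q(1+k), which is composite (both factors ≥ 2). So xy^{q+1}z = 0^{q(1+k)} ∉ L.
This contradicts the pumping lemma, so L is not regular.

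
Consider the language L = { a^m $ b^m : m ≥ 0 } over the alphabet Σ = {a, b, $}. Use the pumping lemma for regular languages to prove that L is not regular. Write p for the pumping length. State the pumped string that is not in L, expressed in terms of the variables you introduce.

a^{p+k} $ b^p

Suppose for contradiction that L is regular, and let p be the pumping length.
Take w = a^p $ b^p ∈ L with |w| = 2p+1 ≥ p.
The pumping lemma gives a decomposition w = xyz where |xy| ≤ p and y is nonempty.
Because |xy| ≤ p and w begins with p copies of a, we have y = a^k with 1 ≤ k ≤ p.
Pump with i = 2: xy^2z = a^{p+k} $ b^p, which would require p+k = p. But k ≥ 1, so xy^2z ∉ L.
This contradicts the pumping lemma, so L is not regular.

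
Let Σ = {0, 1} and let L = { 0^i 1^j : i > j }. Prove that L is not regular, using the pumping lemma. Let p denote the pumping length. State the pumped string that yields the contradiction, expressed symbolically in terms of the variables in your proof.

0^{p+1-k} 1^p

Toward a contradiction, assume L is regular with pumping length p.
Choose w = 0^{p+1} 1^p ∈ L, with |w| = 2p+1 ≥ p.
By the pumping lemma, w = xyz with |xy| ≤ p and |y| > 0.
Since the first p symbols of w are all 0's and |xy| ≤ p, y lies entirely in the leading 0-block: y = 0^k for some k with 1 ≤ k ≤ p.
Consider xy^0z = xz = 0^{p+1-k} 1^p. Since k ≥ 1, the 0-count p+1-k is at most p, so i > j fails; thus xz ∉ L.
This contradicts the pumping lemma, so L is not regular.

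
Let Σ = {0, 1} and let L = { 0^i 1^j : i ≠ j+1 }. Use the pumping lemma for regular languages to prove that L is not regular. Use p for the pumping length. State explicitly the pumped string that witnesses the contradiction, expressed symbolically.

0^{p+p!} 1^{p+p!-1}

Assume L is regular; let p be its pumping constant.
Choose w = 0^p 1^{p+p!-1}. Since p ≠ (p+p!-1)+1 = p+p!, w ∈ L; and |w| ≥ p.
Write w = xyz as guaranteed by the lemma, with |xy| ≤ p and |y| > 0.
The first p characters of w are 0's, so xy (and hence y) consists only of 0's. Write y = 0^k, 1 ≤ k ≤ p.
Since 1 ≤ k ≤ p, k divides p!; set t = 1 + p!/k. Then xy^t z has p + (p!/k)·k = p + p! copies of 0. Now the 0-count is p+p! and (1-count)+1 = (p+p!-1)+1 = p+p!, so i ≠ j+1 fails. So xy^t z = 0^{p+p!} 1^{p+p!-1} ∉ L.
This is a contradiction; hence L is not regular.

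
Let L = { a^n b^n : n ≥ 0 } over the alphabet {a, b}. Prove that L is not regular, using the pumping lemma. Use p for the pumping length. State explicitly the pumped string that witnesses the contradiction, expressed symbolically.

Assume L is regular; let p be its pumping constant.
Choose w = a^p b^p, which is in L with |w| = 2p ≥ p.
By the pumping lemma, w = xyz with |xy| ≤ p and y is nonempty.
The first p characters of w are a's, so xy (and hence y) consists only of a's. Write y = a^k, 1 ≤ k ≤ p.
Pump with i = 2: xy^2z = a^{p+k} b^p. For this to lie in L we would need p = p+k, which forces k = 0. But k ≥ 1, so xy^2z ∉ L.
This contradicts the pumping lemma, so L is not regular.

a^{p+k} b^p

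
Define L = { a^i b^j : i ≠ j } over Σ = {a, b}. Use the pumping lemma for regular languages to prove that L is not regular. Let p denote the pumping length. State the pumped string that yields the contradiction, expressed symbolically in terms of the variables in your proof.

Toward a contradiction, assume L is regular with pumping length p.
Choose w = a^p b^{p+p!}. Since p ≠ p+p!, w ∈ L; and |w| ≥ p.
The pumping lemma gives a decomposition w = xyz where |xy| ≤ p and y is nonempty.
Since the first p symbols of w are all a's and |xy| ≤ p, y lies entirely in the leading a-block: y = a^k for some k with 1 ≤ k ≤ p.
Since 1 ≤ k ≤ p, k divides p!; set t = 1 + p!/k. Then xy^t z has p + (p!/k)·k = p + p! copies of a. Now the a-count equals the b-count, so i ≠ j fails. So xy^t z = a^{p+p!} b^{p+p!} ∉ L.
Contradiction. Therefore L is not regular.

a^{p+p!} b^{p+p!}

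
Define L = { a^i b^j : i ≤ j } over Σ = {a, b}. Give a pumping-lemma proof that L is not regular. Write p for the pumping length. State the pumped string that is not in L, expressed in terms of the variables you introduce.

Suppose for contradiction that L is regular, and let p be the pumping length.
Choose w = a^p b^p ∈ L, with |w| = 2p ≥ p.
The pumping lemma gives a decomposition w = xyz where |xy| ≤ p and |y| ≥ 1.
Since the first p symbols of w are all a's and |xy| ≤ p, y lies entirely in the leading a-block: y = a^k for some k with 1 ≤ k ≤ p.
Consider xy^2z = a^{p+k} b^p. Since k ≥ 1, the a-count p+k exceeds the b-count p, so i ≤ j fails; thus xy^2z ∉ L.
This contradicts the pumping lemma, so L is not regular.

a^{p+k} b^p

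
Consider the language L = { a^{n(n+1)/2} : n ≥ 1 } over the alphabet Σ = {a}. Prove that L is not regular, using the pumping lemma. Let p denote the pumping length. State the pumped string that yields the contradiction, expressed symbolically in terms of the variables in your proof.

a^{p(p+1)/2+k}

Toward a contradiction, assume L is regular with pumping length p.
Take w = a^{p(p+1)/2} ∈ L with |w| = p(p+1)/2 ≥ p.
By the pumping lemma, w = xyz with |xy| ≤ p and |y| > 0.
Then y = a^k for some k with 1 ≤ k ≤ p.
Pump with i = 2: xy^2z = a^{p(p+1)/2+k}. Since 1 ≤ k ≤ p, p(p+1)/2 < p(p+1)/2+k ≤ p(p+1)/2+p < (p+1)(p+2)/2, so p(p+1)/2+k is strictly between consecutive triangular numbers. So xy^2z ∉ L.
Contradiction. Therefore L is not regular.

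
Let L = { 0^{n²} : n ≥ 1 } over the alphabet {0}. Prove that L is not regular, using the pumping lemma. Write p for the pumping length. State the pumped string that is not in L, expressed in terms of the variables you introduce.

Assume L is regular. Let p be the pumping length given by the pumping lemma.
Take w = 0^{p²} ∈ L with |w| = p² ≥ p.
The pumping lemma gives a decomposition w = xyz where |xy| ≤ p and |y| ≥ 1.
Then y = 0^k for some k with 1 ≤ k ≤ p.
Pump with i = 2: xy^2z = 0^{p²+k}. Since 1 ≤ k ≤ p, p² < p²+k ≤ p²+p < (p+1)², so p²+k lies strictly between consecutive squares and is not a perfect square. So xy^2z ∉ L.
Contradiction. Therefore L is not regular.

0^{p²+k}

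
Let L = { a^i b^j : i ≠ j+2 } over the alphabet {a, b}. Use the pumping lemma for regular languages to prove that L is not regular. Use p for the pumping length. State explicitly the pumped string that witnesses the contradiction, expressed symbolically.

Toward a contradiction, assume L is regular with pumping length p.
Choose w = a^p b^{p+p!-2}. Since p ≠ (p+p!-2)+2 = p+p!, w ∈ L; and |w| ≥ p.
The pumping lemma gives a decomposition w = xyz where |xy| ≤ p and y is nonempty.
Since the first p symbols of w are all a's and |xy| ≤ p, y lies entirely in the leading a-block: y = a^k for some k with 1 ≤ k ≤ p.
Since 1 ≤ k ≤ p, k divides p!; set t = 1 + p!/k. Then xy^t z has p + (p!/k)·k = p + p! copies of a. Now the a-count is p+p! and (b-count)+2 = (p+p!-2)+2 = p+p!, so i ≠ j+2 fails. So xy^t z = a^{p+p!} b^{p+p!-2} ∉ L.
This contradicts the pumping lemma, so L is not regular.

a^{p+p!} b^{p+p!-2}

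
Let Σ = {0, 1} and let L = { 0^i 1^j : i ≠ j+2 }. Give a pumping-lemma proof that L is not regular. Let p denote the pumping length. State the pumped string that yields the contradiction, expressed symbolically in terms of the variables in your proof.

Toward a contradiction, assume L is regular with pumping length p.
Choose w = 0^p 1^{p+p!-2}. Since p ≠ (p+p!-2)+2 = p+p!, w ∈ L; and |w| ≥ p.
Write w = xyz as guaranteed by the lemma, with |xy| ≤ p and y is nonempty.
Because |xy| ≤ p and w begins with p copies of 0, we have y = 0^k with 1 ≤ k ≤ p.
Since 1 ≤ k ≤ p, k divides p!; set t = 1 + p!/k. Then xy^t z has p + (p!/k)·k = p + p! copies of 0. Now the 0-count is p+p! and (1-count)+2 = (p+p!-2)+2 = p+p!, so i ≠ j+2 fails. So xy^t z = 0^{p+p!} 1^{p+p!-2} ∉ L.
Contradiction. Therefore L is not regular.

0^{p+p!} 1^{p+p!-2}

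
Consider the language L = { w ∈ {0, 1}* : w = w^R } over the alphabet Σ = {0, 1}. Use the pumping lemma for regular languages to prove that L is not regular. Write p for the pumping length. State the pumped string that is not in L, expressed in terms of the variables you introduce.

0^{p+k} 1 0^p

Suppose for contradiction that L is regular, and let p be the pumping length.
Take w = 0^p 1 0^p, a palindrome of length 2p+1 ≥ p.
Write w = xyz as guaranteed by the lemma, with |xy| ≤ p and |y| > 0.
Because |xy| ≤ p and w begins with p copies of 0, we have y = 0^k with 1 ≤ k ≤ p.
Pump with i = 2: xy^2z = 0^{p+k} 1 0^p. Its reverse is 0^p 1 0^{p+k}, which differs from xy^2z since k ≥ 1. So xy^2z is not a palindrome and xy^2z ∉ L.
Contradiction. Therefore L is not regular.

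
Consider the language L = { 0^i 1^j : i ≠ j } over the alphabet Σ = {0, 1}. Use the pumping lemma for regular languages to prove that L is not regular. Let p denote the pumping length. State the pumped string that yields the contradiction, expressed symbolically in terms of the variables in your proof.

Assume L is regular. Let p be the pumping length given by the pumping lemma.
Choose w = 0^p 1^{p+p!}. Since p ≠ p+p!, w ∈ L; and |w| ≥ p.
The pumping lemma gives a decomposition w = xyz where |xy| ≤ p and |y| > 0.
Because |xy| ≤ p and w begins with p copies of 0, we have y = 0^k with 1 ≤ k ≤ p.
Since 1 ≤ k ≤ p, k divides p!; set t = 1 + p!/k. Then xy^t z has p + (p!/k)·k = p + p! copies of 0. Now the 0-count equals the 1-count, so i ≠ j fails. So xy^t z = 0^{p+p!} 1^{p+p!} ∉ L.
This is a contradiction; hence L is not regular.

0^{p+p!} 1^{p+p!}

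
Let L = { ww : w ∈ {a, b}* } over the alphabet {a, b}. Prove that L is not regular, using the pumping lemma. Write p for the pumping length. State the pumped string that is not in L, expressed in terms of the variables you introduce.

Suppose for contradiction that L is regular, and let p be the pumping length.
Take w = a^p b^p a^p b^p = uu where u = a^pb^p; then w ∈ L and |w| = 4p ≥ p.
Write w = xyz as guaranteed by the lemma, with |xy| ≤ p and |y| ≥ 1.
Because |xy| ≤ p and w begins with p copies of a, we have y = a^k with 1 ≤ k ≤ p.
Pump with i = 2: xy^2z = a^{p+k} b^p a^p b^p, of length 4p+k. Suppose this equals vv. The string starts with a and ends with b, so v does too; thus the boundary between the two copies of v is a b→a transition. There is exactly one such transition, at position 2p+k, so |v| = 2p+k and |vv| = 4p+2k ≠ 4p+k since k ≥ 1. So xy^2z ∉ L.
This contradicts the pumping lemma, so L is not regular.

a^{p+k} b^p a^p b^p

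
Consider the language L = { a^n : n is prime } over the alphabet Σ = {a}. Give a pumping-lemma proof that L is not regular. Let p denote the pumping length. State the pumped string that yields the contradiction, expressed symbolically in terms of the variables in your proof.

Assume L is regular. Let p be the pumping length given by the pumping lemma.
Let q be a prime with q ≥ p+2 (infinitely many primes exist), and take w = a^q ∈ L with |w| = q ≥ p.
Write w = xyz as guaranteed by the lemma, with |xy| ≤ p and |y| ≥ 1.
Then y = a^k for some k with 1 ≤ k ≤ p.
Since 1 ≤ k ≤ p, |xz| = q-k. Pump with i = q+1: |xy^{q+1}z| = (q-k)+(q+1)k = q+qk = q(1+k), which is composite (both factors ≥ 2). So xy^{q+1}z = a^{q(1+k)} ∉ L.
This contradicts the pumping lemma, so L is not regular.

a^{q(1+k)}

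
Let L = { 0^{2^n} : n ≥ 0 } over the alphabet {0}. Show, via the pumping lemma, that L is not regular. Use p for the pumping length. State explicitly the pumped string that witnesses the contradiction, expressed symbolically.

0^{2^p+k}

Toward a contradiction, assume L is regular with pumping length p.
Take w = 0^{2^p} ∈ L with |w| = 2^p ≥ p.
The pumping lemma gives a decomposition w = xyz where |xy| ≤ p and y is nonempty.
Then y = 0^k for some k with 1 ≤ k ≤ p.
Pump with i = 2: xy^2z = 0^{2^p+k}. Since 1 ≤ k ≤ p < 2^p, we have 2^p < 2^p+k < 2^{p+1}, so 2^p+k is not a power of 2. So xy^2z ∉ L.
This contradicts the pumping lemma, so L is not regular.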